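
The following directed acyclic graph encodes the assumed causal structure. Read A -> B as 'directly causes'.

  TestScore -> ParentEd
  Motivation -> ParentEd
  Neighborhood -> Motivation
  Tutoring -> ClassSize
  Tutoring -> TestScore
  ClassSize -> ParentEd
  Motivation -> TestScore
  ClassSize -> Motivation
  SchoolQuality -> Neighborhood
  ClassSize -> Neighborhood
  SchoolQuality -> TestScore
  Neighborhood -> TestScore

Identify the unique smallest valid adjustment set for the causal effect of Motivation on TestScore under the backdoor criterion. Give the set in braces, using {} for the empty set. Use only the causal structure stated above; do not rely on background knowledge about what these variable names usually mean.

Variables eligible for adjustment (non-descendants of Motivation, excluding Motivation and TestScore): {ClassSize, Neighborhood, SchoolQuality, Tutoring}.
Backdoor paths from Motivation to TestScore:
  P1: Motivation <- ClassSize <- Tutoring -> TestScore
  P2: Motivation <- ClassSize -> Neighborhood <- SchoolQuality -> TestScore
  P3: Motivation <- ClassSize -> Neighborhood -> TestScore
  P4: Motivation <- ClassSize -> ParentEd <- TestScore
  P5: Motivation <- Neighborhood <- SchoolQuality -> TestScore
  P6: Motivation <- Neighborhood <- ClassSize <- Tutoring -> TestScore
  P7: Motivation <- Neighborhood <- ClassSize -> ParentEd <- TestScore
  P8: Motivation <- Neighborhood -> TestScore
The empty set is not sufficient: P1 (Motivation <- ClassSize <- Tutoring -> TestScore) has no collider blocking it and no conditioned non-collider, so it is open.
Try {ClassSize, Neighborhood}:
  P1: blocked at chain node ClassSize ∈ conditioning set.
  P2: blocked at fork node ClassSize ∈ conditioning set.
  P3: blocked at fork node ClassSize ∈ conditioning set.
  P4: blocked at fork node ClassSize ∈ conditioning set.
  P5: blocked at chain node Neighborhood ∈ conditioning set.
  P6: blocked at chain node Neighborhood ∈ conditioning set.
  P7: blocked at chain node Neighborhood ∈ conditioning set.
  P8: blocked at fork node Neighborhood ∈ conditioning set.
{ClassSize, Neighborhood} contains no descendant of Motivation and blocks every backdoor path.
Every element of {ClassSize, Neighborhood} is needed (dropping ClassSize leaves P1 open; dropping Neighborhood leaves P5 open), so no proper subset is valid.
Among all size-2 subsets of the eligible variables, only {ClassSize, Neighborhood} blocks every backdoor path, so it is the unique smallest valid adjustment set.

{ClassSize, Neighborhood}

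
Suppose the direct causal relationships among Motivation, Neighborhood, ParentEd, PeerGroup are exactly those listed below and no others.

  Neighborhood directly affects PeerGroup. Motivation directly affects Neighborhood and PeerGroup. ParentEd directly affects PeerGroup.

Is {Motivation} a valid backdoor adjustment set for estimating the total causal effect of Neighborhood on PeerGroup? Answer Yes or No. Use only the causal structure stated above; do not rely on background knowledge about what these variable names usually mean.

Backdoor paths from Neighborhood to PeerGroup (paths whose first edge points into Neighborhood):
  P1: Neighborhood <- Motivation -> PeerGroup
Condition 1 (no descendant of Neighborhood in the set): holds — descendants of Neighborhood are {PeerGroup}; none are in {Motivation}.
Condition 2 (every backdoor path blocked by {Motivation}):
  P1: blocked at fork node Motivation ∈ conditioning set.
{Motivation} satisfies the backdoor criterion.

Yes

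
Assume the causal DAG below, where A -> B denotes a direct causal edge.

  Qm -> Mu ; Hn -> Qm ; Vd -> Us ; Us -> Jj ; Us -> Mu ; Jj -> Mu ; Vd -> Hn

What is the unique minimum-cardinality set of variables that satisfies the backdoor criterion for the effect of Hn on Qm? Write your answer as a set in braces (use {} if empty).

{}

Variables eligible for adjustment (non-descendants of Hn, excluding Hn and Qm): {Jj, Us, Vd}.
Backdoor paths from Hn to Qm:
  P1: Hn <- Vd -> Us -> Jj -> Mu <- Qm
  P2: Hn <- Vd -> Us -> Mu <- Qm
Each backdoor path contains an unconditioned collider, so every path is already blocked with the empty conditioning set:
  P1: blocked at collider Mu (neither it nor any descendant is in the conditioning set).
  P2: blocked at collider Mu (neither it nor any descendant is in the conditioning set).
The empty set is therefore the unique smallest valid set.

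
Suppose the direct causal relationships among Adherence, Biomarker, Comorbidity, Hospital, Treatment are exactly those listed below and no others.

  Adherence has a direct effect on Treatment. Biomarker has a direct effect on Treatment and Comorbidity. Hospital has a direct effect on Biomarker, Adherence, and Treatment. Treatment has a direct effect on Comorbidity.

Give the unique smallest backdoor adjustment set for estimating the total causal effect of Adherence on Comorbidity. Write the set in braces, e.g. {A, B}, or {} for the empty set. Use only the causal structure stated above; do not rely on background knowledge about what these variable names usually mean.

{Hospital}

Variables eligible for adjustment (non-descendants of Adherence, excluding Adherence and Comorbidity): {Biomarker, Hospital}.
Backdoor paths from Adherence to Comorbidity:
  P1: Adherence <- Hospital -> Biomarker -> Treatment -> Comorbidity
  P2: Adherence <- Hospital -> Biomarker -> Comorbidity
  P3: Adherence <- Hospital -> Treatment <- Biomarker -> Comorbidity
  P4: Adherence <- Hospital -> Treatment -> Comorbidity
The empty set is not sufficient: P1 (Adherence <- Hospital -> Biomarker -> Treatment -> Comorbidity) has no collider blocking it and no conditioned non-collider, so it is open.
Try {Hospital}:
  P1: blocked at fork node Hospital ∈ conditioning set.
  P2: blocked at fork node Hospital ∈ conditioning set.
  P3: blocked at fork node Hospital ∈ conditioning set.
  P4: blocked at fork node Hospital ∈ conditioning set.
{Hospital} contains no descendant of Adherence and blocks every backdoor path.
No other singleton works — e.g. {Biomarker} leaves P4 open — so {Hospital} is the unique smallest valid adjustment set.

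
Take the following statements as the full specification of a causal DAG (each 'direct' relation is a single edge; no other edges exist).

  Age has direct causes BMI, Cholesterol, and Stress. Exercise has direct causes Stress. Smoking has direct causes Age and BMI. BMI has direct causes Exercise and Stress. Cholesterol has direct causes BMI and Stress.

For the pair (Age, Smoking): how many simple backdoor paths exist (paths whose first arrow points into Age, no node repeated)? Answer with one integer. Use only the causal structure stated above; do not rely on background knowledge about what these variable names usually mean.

7

A backdoor path from Age to Smoking is any simple undirected path whose first edge points into Age (i.e. leaves Age via a parent).
Parents of Age: {BMI, Cholesterol, Stress}.
Enumerating:
  P1: Age <- Stress -> Exercise -> BMI -> Smoking
  P2: Age <- Stress -> BMI -> Smoking
  P3: Age <- Stress -> Cholesterol <- BMI -> Smoking
  P4: Age <- BMI -> Smoking
  P5: Age <- Cholesterol <- Stress -> Exercise -> BMI -> Smoking
  P6: Age <- Cholesterol <- Stress -> BMI -> Smoking
  P7: Age <- Cholesterol <- BMI -> Smoking
That exhausts the simple backdoor paths. Count: 7.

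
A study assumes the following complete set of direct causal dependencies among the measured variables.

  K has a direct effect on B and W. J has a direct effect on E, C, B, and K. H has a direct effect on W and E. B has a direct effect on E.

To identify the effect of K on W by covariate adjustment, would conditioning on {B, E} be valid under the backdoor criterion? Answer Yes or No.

Backdoor paths from K to W (paths whose first edge points into K):
  P1: K <- J -> B -> E <- H -> W
  P2: K <- J -> E <- H -> W
Condition 1 (no descendant of K in the set): FAILS — B and E are descendants of K.
Condition 2 (every backdoor path blocked by {B, E}):
  P1: blocked at chain node B ∈ conditioning set.
  P2: open — collider(s) E are conditioned on (or have a conditioned descendant) and no non-collider on the path is in the set.
{B, E} does not satisfy the backdoor criterion.

No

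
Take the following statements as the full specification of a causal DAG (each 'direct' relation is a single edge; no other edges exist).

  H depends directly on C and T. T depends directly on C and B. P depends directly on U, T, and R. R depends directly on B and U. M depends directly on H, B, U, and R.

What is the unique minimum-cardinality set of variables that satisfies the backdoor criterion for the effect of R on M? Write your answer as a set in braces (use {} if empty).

{B, U}

Variables eligible for adjustment (non-descendants of R, excluding R and M): {B, C, H, T, U}.
Backdoor paths from R to M:
  P1: R <- U -> P <- T <- C -> H -> M
  P2: R <- U -> P <- T <- B -> M
  P3: R <- U -> P <- T -> H -> M
  P4: R <- U -> M
  P5: R <- B -> T <- C -> H -> M
  P6: R <- B -> T -> H -> M
  P7: R <- B -> T -> P <- U -> M
  P8: R <- B -> M
The empty set is not sufficient: P4 (R <- U -> M) has no collider blocking it and no conditioned non-collider, so it is open.
Try {B, U}:
  P1: blocked at fork node U ∈ conditioning set.
  P2: blocked at fork node U ∈ conditioning set.
  P3: blocked at fork node U ∈ conditioning set.
  P4: blocked at fork node U ∈ conditioning set.
  P5: blocked at fork node B ∈ conditioning set.
  P6: blocked at fork node B ∈ conditioning set.
  P7: blocked at fork node B ∈ conditioning set.
  P8: blocked at fork node B ∈ conditioning set.
{B, U} contains no descendant of R and blocks every backdoor path.
Every element of {B, U} is needed (dropping B leaves P6 open; dropping U leaves P4 open), so no proper subset is valid.
Among all size-2 subsets of the eligible variables, only {B, U} blocks every backdoor path, so it is the unique smallest valid adjustment set.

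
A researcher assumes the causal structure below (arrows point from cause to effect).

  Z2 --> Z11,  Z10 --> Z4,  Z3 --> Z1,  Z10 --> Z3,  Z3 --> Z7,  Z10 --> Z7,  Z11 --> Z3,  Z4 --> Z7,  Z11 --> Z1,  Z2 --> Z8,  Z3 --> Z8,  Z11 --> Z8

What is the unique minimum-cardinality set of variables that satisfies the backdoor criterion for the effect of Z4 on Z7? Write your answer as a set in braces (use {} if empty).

{Z10}

Variables eligible for adjustment (non-descendants of Z4, excluding Z4 and Z7): {Z1, Z10, Z11, Z2, Z3, Z8}.
Backdoor paths from Z4 to Z7:
  P1: Z4 <- Z10 -> Z3 -> Z7
  P2: Z4 <- Z10 -> Z7
The empty set is not sufficient: P1 (Z4 <- Z10 -> Z3 -> Z7) has no collider blocking it and no conditioned non-collider, so it is open.
Try {Z10}:
  P1: blocked at fork node Z10 ∈ conditioning set.
  P2: blocked at fork node Z10 ∈ conditioning set.
{Z10} contains no descendant of Z4 and blocks every backdoor path.
No other singleton works — e.g. {Z2} leaves P1 open — so {Z10} is the unique smallest valid adjustment set.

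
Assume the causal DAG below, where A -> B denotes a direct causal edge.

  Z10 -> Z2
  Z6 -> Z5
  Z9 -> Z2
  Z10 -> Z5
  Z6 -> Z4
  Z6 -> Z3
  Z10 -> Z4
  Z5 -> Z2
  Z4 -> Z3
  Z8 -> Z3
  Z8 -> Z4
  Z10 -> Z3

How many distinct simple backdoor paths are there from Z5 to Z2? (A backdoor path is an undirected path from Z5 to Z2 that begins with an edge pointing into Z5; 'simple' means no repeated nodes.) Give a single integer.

A backdoor path from Z5 to Z2 is any simple undirected path whose first edge points into Z5 (i.e. leaves Z5 via a parent).
Parents of Z5: {Z10, Z6}.
Enumerating:
  P1: Z5 <- Z10 -> Z2
  P2: Z5 <- Z6 -> Z4 <- Z10 -> Z2
  P3: Z5 <- Z6 -> Z4 <- Z8 -> Z3 <- Z10 -> Z2
  P4: Z5 <- Z6 -> Z4 -> Z3 <- Z10 -> Z2
  P5: Z5 <- Z6 -> Z3 <- Z10 -> Z2
  P6: Z5 <- Z6 -> Z3 <- Z8 -> Z4 <- Z10 -> Z2
  P7: Z5 <- Z6 -> Z3 <- Z4 <- Z10 -> Z2
That exhausts the simple backdoor paths. Count: 7.

7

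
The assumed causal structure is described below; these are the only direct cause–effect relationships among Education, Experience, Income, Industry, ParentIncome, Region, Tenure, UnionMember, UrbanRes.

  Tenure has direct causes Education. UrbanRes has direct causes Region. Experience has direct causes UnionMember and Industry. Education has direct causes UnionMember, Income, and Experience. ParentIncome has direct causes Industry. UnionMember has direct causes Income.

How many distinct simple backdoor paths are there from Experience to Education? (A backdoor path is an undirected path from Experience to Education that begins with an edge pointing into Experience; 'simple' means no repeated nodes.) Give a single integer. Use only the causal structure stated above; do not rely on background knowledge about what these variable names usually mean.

A backdoor path from Experience to Education is any simple undirected path whose first edge points into Experience (i.e. leaves Experience via a parent).
Parents of Experience: {Industry, UnionMember}.
Enumerating:
  P1: Experience <- UnionMember <- Income -> Education
  P2: Experience <- UnionMember -> Education
That exhausts the simple backdoor paths. Count: 2.

2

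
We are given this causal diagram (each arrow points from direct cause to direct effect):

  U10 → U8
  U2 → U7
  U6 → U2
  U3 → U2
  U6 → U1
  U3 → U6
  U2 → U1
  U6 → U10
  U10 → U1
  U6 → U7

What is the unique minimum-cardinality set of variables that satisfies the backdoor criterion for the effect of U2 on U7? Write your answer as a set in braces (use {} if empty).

Variables eligible for adjustment (non-descendants of U2, excluding U2 and U7): {U10, U3, U6, U8}.
Backdoor paths from U2 to U7:
  P1: U2 <- U3 -> U6 -> U7
  P2: U2 <- U6 -> U7
The empty set is not sufficient: P1 (U2 <- U3 -> U6 -> U7) has no collider blocking it and no conditioned non-collider, so it is open.
Try {U6}:
  P1: blocked at chain node U6 ∈ conditioning set.
  P2: blocked at fork node U6 ∈ conditioning set.
{U6} contains no descendant of U2 and blocks every backdoor path.
No other singleton works — e.g. {U3} leaves P2 open — so {U6} is the unique smallest valid adjustment set.

{U6}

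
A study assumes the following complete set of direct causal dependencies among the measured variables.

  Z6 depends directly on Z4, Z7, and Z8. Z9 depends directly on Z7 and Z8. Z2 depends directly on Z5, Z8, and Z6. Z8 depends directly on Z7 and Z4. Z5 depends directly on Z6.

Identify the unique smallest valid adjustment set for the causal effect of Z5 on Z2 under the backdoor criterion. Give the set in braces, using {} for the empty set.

Variables eligible for adjustment (non-descendants of Z5, excluding Z5 and Z2): {Z4, Z6, Z7, Z8, Z9}.
Backdoor paths from Z5 to Z2:
  P1: Z5 <- Z6 <- Z4 -> Z8 -> Z2
  P2: Z5 <- Z6 <- Z7 -> Z8 -> Z2
  P3: Z5 <- Z6 <- Z7 -> Z9 <- Z8 -> Z2
  P4: Z5 <- Z6 <- Z8 -> Z2
  P5: Z5 <- Z6 -> Z2
The empty set is not sufficient: P1 (Z5 <- Z6 <- Z4 -> Z8 -> Z2) has no collider blocking it and no conditioned non-collider, so it is open.
Try {Z6}:
  P1: blocked at chain node Z6 ∈ conditioning set.
  P2: blocked at chain node Z6 ∈ conditioning set.
  P3: blocked at chain node Z6 ∈ conditioning set.
  P4: blocked at chain node Z6 ∈ conditioning set.
  P5: blocked at fork node Z6 ∈ conditioning set.
{Z6} contains no descendant of Z5 and blocks every backdoor path.
No other singleton works — e.g. {Z4} leaves P2 open — so {Z6} is the unique smallest valid adjustment set.

{Z6}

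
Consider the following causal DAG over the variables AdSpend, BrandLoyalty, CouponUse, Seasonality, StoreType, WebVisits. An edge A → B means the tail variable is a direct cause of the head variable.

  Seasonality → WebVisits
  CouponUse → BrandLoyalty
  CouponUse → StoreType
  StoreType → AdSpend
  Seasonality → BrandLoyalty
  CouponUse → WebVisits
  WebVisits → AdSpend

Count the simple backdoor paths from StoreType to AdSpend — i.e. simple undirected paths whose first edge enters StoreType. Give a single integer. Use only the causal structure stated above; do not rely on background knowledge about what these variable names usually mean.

A backdoor path from StoreType to AdSpend is any simple undirected path whose first edge points into StoreType (i.e. leaves StoreType via a parent).
Parents of StoreType: {CouponUse}.
Enumerating:
  P1: StoreType <- CouponUse -> BrandLoyalty <- Seasonality -> WebVisits -> AdSpend
  P2: StoreType <- CouponUse -> WebVisits -> AdSpend
That exhausts the simple backdoor paths. Count: 2.

2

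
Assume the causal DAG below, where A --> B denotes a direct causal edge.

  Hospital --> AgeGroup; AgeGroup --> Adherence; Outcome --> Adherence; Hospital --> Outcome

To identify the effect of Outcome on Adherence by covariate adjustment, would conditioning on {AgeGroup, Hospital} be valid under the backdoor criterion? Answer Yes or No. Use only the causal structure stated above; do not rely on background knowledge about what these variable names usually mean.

Backdoor paths from Outcome to Adherence (paths whose first edge points into Outcome):
  P1: Outcome <- Hospital -> AgeGroup -> Adherence
Condition 1 (no descendant of Outcome in the set): holds — descendants of Outcome are {Adherence}; none are in {AgeGroup, Hospital}.
Condition 2 (every backdoor path blocked by {AgeGroup, Hospital}):
  P1: blocked at fork node Hospital ∈ conditioning set.
{AgeGroup, Hospital} satisfies the backdoor criterion.

Yes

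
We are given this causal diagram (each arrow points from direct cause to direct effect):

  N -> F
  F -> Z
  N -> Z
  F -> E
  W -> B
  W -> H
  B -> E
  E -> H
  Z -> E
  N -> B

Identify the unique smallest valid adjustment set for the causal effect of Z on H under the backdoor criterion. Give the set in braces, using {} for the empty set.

Variables eligible for adjustment (non-descendants of Z, excluding Z and H): {B, F, N, W}.
Backdoor paths from Z to H:
  P1: Z <- N -> F -> E <- B <- W -> H
  P2: Z <- N -> F -> E -> H
  P3: Z <- N -> B <- W -> H
  P4: Z <- N -> B -> E -> H
  P5: Z <- F <- N -> B <- W -> H
  P6: Z <- F <- N -> B -> E -> H
  P7: Z <- F -> E <- B <- W -> H
  P8: Z <- F -> E -> H
The empty set is not sufficient: P2 (Z <- N -> F -> E -> H) has no collider blocking it and no conditioned non-collider, so it is open.
Try {F, N}:
  P1: blocked at fork node N ∈ conditioning set.
  P2: blocked at fork node N ∈ conditioning set.
  P3: blocked at fork node N ∈ conditioning set.
  P4: blocked at fork node N ∈ conditioning set.
  P5: blocked at chain node F ∈ conditioning set.
  P6: blocked at chain node F ∈ conditioning set.
  P7: blocked at fork node F ∈ conditioning set.
  P8: blocked at fork node F ∈ conditioning set.
{F, N} contains no descendant of Z and blocks every backdoor path.
Every element of {F, N} is needed (dropping F leaves P8 open; dropping N leaves P4 open), so no proper subset is valid.
Among all size-2 subsets of the eligible variables, only {F, N} blocks every backdoor path, so it is the unique smallest valid adjustment set.

{F, N}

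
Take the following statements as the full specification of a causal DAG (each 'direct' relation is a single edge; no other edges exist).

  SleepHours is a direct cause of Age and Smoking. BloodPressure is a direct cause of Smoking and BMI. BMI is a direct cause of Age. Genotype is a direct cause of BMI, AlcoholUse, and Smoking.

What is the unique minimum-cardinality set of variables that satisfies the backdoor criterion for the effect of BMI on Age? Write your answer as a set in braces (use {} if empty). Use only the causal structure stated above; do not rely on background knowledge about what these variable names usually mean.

Variables eligible for adjustment (non-descendants of BMI, excluding BMI and Age): {AlcoholUse, BloodPressure, Genotype, SleepHours, Smoking}.
Backdoor paths from BMI to Age:
  P1: BMI <- Genotype -> Smoking <- SleepHours -> Age
  P2: BMI <- BloodPressure -> Smoking <- SleepHours -> Age
Each backdoor path contains an unconditioned collider, so every path is already blocked with the empty conditioning set:
  P1: blocked at collider Smoking (neither it nor any descendant is in the conditioning set).
  P2: blocked at collider Smoking (neither it nor any descendant is in the conditioning set).
The empty set is therefore the unique smallest valid set.

{}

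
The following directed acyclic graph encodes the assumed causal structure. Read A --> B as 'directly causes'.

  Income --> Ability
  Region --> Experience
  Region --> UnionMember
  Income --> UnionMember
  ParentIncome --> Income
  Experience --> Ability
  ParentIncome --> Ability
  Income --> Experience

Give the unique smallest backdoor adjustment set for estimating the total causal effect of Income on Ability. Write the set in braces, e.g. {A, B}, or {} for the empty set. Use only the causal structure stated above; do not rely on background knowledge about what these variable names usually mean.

{ParentIncome}

Variables eligible for adjustment (non-descendants of Income, excluding Income and Ability): {ParentIncome, Region}.
Backdoor paths from Income to Ability:
  P1: Income <- ParentIncome -> Ability
The empty set is not sufficient: P1 (Income <- ParentIncome -> Ability) has no collider blocking it and no conditioned non-collider, so it is open.
Try {ParentIncome}:
  P1: blocked at fork node ParentIncome ∈ conditioning set.
{ParentIncome} contains no descendant of Income and blocks every backdoor path.
No other singleton works — e.g. {Region} leaves P1 open — so {ParentIncome} is the unique smallest valid adjustment set.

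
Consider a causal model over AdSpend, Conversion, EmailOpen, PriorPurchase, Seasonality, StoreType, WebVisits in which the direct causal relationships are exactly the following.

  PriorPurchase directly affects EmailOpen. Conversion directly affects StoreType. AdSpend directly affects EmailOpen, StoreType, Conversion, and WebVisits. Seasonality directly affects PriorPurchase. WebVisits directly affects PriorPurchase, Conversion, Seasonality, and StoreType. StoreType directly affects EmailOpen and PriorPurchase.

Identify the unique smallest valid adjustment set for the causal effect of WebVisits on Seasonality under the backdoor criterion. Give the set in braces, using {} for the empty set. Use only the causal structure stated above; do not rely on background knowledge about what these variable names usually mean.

{}

Variables eligible for adjustment (non-descendants of WebVisits, excluding WebVisits and Seasonality): {AdSpend}.
Backdoor paths from WebVisits to Seasonality:
  P1: WebVisits <- AdSpend -> Conversion -> StoreType -> PriorPurchase <- Seasonality
  P2: WebVisits <- AdSpend -> Conversion -> StoreType -> EmailOpen <- PriorPurchase <- Seasonality
  P3: WebVisits <- AdSpend -> StoreType -> PriorPurchase <- Seasonality
  P4: WebVisits <- AdSpend -> StoreType -> EmailOpen <- PriorPurchase <- Seasonality
  P5: WebVisits <- AdSpend -> EmailOpen <- StoreType -> PriorPurchase <- Seasonality
  P6: WebVisits <- AdSpend -> EmailOpen <- PriorPurchase <- Seasonality
Each backdoor path contains an unconditioned collider, so every path is already blocked with the empty conditioning set:
  P1: blocked at collider PriorPurchase (neither it nor any descendant is in the conditioning set).
  P2: blocked at collider EmailOpen (neither it nor any descendant is in the conditioning set).
  P3: blocked at collider PriorPurchase (neither it nor any descendant is in the conditioning set).
  P4: blocked at collider EmailOpen (neither it nor any descendant is in the conditioning set).
  P5: blocked at collider EmailOpen (neither it nor any descendant is in the conditioning set).
  P6: blocked at collider EmailOpen (neither it nor any descendant is in the conditioning set).
The empty set is therefore the unique smallest valid set.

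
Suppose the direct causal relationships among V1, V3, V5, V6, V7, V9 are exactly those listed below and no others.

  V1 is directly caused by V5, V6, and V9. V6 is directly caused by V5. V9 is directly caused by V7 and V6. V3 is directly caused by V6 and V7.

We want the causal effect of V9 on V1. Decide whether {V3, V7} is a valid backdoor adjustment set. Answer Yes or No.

Backdoor paths from V9 to V1 (paths whose first edge points into V9):
  P1: V9 <- V6 <- V5 -> V1
  P2: V9 <- V6 -> V1
  P3: V9 <- V7 -> V3 <- V6 <- V5 -> V1
  P4: V9 <- V7 -> V3 <- V6 -> V1
Condition 1 (no descendant of V9 in the set): holds — descendants of V9 are {V1}; none are in {V3, V7}.
Condition 2 (every backdoor path blocked by {V3, V7}):
  P1: open — no interior node is in the conditioning set.
  P2: open — no interior node is in the conditioning set.
  P3: blocked at fork node V7 ∈ conditioning set.
  P4: blocked at fork node V7 ∈ conditioning set.
{V3, V7} does not satisfy the backdoor criterion.

No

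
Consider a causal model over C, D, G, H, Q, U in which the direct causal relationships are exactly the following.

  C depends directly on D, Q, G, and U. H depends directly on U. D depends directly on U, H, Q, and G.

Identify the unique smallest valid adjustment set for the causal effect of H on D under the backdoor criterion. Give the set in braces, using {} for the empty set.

Variables eligible for adjustment (non-descendants of H, excluding H and D): {G, Q, U}.
Backdoor paths from H to D:
  P1: H <- U -> D
  P2: H <- U -> C <- G -> D
  P3: H <- U -> C <- Q -> D
  P4: H <- U -> C <- D
The empty set is not sufficient: P1 (H <- U -> D) has no collider blocking it and no conditioned non-collider, so it is open.
Try {U}:
  P1: blocked at fork node U ∈ conditioning set.
  P2: blocked at fork node U ∈ conditioning set.
  P3: blocked at fork node U ∈ conditioning set.
  P4: blocked at fork node U ∈ conditioning set.
{U} contains no descendant of H and blocks every backdoor path.
No other singleton works — e.g. {G} leaves P1 open — so {U} is the unique smallest valid adjustment set.

{U}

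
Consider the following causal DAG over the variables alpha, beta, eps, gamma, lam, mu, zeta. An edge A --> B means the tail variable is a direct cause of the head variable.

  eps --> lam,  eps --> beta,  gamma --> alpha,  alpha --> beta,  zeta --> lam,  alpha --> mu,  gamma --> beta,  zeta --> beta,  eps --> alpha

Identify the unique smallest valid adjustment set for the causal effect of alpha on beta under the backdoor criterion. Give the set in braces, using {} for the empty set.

Variables eligible for adjustment (non-descendants of alpha, excluding alpha and beta): {eps, gamma, lam, zeta}.
Backdoor paths from alpha to beta:
  P1: alpha <- eps -> lam <- zeta -> beta
  P2: alpha <- eps -> beta
  P3: alpha <- gamma -> beta
The empty set is not sufficient: P2 (alpha <- eps -> beta) has no collider blocking it and no conditioned non-collider, so it is open.
Try {eps, gamma}:
  P1: blocked at fork node eps ∈ conditioning set.
  P2: blocked at fork node eps ∈ conditioning set.
  P3: blocked at fork node gamma ∈ conditioning set.
{eps, gamma} contains no descendant of alpha and blocks every backdoor path.
Every element of {eps, gamma} is needed (dropping eps leaves P2 open; dropping gamma leaves P3 open), so no proper subset is valid.
Among all size-2 subsets of the eligible variables, only {eps, gamma} blocks every backdoor path, so it is the unique smallest valid adjustment set.

{eps, gamma}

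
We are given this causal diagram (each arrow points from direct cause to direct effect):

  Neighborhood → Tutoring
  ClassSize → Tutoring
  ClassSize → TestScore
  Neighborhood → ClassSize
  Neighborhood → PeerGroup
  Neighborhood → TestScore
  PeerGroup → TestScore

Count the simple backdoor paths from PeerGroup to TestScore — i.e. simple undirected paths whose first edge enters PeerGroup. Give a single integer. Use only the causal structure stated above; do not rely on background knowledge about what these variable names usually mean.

3

A backdoor path from PeerGroup to TestScore is any simple undirected path whose first edge points into PeerGroup (i.e. leaves PeerGroup via a parent).
Parents of PeerGroup: {Neighborhood}.
Enumerating:
  P1: PeerGroup <- Neighborhood -> ClassSize -> TestScore
  P2: PeerGroup <- Neighborhood -> TestScore
  P3: PeerGroup <- Neighborhood -> Tutoring <- ClassSize -> TestScore
That exhausts the simple backdoor paths. Count: 3.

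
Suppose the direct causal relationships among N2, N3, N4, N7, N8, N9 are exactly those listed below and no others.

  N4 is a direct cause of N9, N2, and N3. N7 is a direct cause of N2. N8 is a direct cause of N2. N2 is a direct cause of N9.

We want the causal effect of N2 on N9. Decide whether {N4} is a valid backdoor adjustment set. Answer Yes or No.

Yes

Backdoor paths from N2 to N9 (paths whose first edge points into N2):
  P1: N2 <- N4 -> N9
Condition 1 (no descendant of N2 in the set): holds — descendants of N2 are {N9}; none are in {N4}.
Condition 2 (every backdoor path blocked by {N4}):
  P1: blocked at fork node N4 ∈ conditioning set.
{N4} satisfies the backdoor criterion.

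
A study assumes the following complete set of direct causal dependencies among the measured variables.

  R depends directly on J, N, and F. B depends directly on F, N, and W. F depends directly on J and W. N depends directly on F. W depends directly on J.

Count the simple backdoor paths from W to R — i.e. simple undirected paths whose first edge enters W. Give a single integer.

A backdoor path from W to R is any simple undirected path whose first edge points into W (i.e. leaves W via a parent).
Parents of W: {J}.
Enumerating:
  P1: W <- J -> F -> N -> R
  P2: W <- J -> F -> R
  P3: W <- J -> F -> B <- N -> R
  P4: W <- J -> R
That exhausts the simple backdoor paths. Count: 4.

4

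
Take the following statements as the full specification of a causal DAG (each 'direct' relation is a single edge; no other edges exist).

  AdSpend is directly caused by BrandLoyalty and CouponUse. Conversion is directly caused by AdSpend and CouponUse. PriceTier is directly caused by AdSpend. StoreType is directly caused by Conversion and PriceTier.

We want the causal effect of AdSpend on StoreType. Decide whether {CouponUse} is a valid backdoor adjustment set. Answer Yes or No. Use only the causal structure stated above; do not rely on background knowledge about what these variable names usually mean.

Backdoor paths from AdSpend to StoreType (paths whose first edge points into AdSpend):
  P1: AdSpend <- CouponUse -> Conversion -> StoreType
Condition 1 (no descendant of AdSpend in the set): holds — descendants of AdSpend are {Conversion, PriceTier, StoreType}; none are in {CouponUse}.
Condition 2 (every backdoor path blocked by {CouponUse}):
  P1: blocked at fork node CouponUse ∈ conditioning set.
{CouponUse} satisfies the backdoor criterion.

Yes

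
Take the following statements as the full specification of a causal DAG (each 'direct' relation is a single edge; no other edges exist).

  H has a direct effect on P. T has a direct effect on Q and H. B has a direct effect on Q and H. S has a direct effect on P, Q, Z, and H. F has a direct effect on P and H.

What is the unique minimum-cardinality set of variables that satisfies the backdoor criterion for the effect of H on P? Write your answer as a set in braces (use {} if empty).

Variables eligible for adjustment (non-descendants of H, excluding H and P): {B, F, Q, S, T, Z}.
Backdoor paths from H to P:
  P1: H <- S -> P
  P2: H <- B -> Q <- S -> P
  P3: H <- F -> P
  P4: H <- T -> Q <- S -> P
The empty set is not sufficient: P1 (H <- S -> P) has no collider blocking it and no conditioned non-collider, so it is open.
Try {F, S}:
  P1: blocked at fork node S ∈ conditioning set.
  P2: blocked at collider Q (neither it nor any descendant is in the conditioning set).
  P3: blocked at fork node F ∈ conditioning set.
  P4: blocked at collider Q (neither it nor any descendant is in the conditioning set).
{F, S} contains no descendant of H and blocks every backdoor path.
Every element of {F, S} is needed (dropping F leaves P3 open; dropping S leaves P1 open), so no proper subset is valid.
Among all size-2 subsets of the eligible variables, only {F, S} blocks every backdoor path, so it is the unique smallest valid adjustment set.

{F, S}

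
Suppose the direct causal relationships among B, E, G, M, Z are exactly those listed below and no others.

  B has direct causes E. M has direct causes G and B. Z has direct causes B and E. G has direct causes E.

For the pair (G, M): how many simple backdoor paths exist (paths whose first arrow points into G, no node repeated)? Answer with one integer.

2

A backdoor path from G to M is any simple undirected path whose first edge points into G (i.e. leaves G via a parent).
Parents of G: {E}.
Enumerating:
  P1: G <- E -> B -> M
  P2: G <- E -> Z <- B -> M
That exhausts the simple backdoor paths. Count: 2.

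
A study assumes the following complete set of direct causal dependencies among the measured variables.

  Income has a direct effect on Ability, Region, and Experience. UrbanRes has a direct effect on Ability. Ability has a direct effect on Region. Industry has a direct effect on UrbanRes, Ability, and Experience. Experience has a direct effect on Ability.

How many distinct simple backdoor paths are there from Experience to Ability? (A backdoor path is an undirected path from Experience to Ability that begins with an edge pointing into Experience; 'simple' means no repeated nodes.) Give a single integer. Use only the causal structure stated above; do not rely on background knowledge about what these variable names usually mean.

A backdoor path from Experience to Ability is any simple undirected path whose first edge points into Experience (i.e. leaves Experience via a parent).
Parents of Experience: {Income, Industry}.
Enumerating:
  P1: Experience <- Income -> Ability
  P2: Experience <- Income -> Region <- Ability
  P3: Experience <- Industry -> UrbanRes -> Ability
  P4: Experience <- Industry -> Ability
That exhausts the simple backdoor paths. Count: 4.

4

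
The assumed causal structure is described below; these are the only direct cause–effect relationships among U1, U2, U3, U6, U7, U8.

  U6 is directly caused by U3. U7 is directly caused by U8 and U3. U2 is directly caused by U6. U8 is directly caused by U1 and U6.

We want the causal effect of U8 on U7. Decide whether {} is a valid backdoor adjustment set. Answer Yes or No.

No

Backdoor paths from U8 to U7 (paths whose first edge points into U8):
  P1: U8 <- U6 <- U3 -> U7
Condition 1 (no descendant of U8 in the set): holds — descendants of U8 are {U7}; none are in {}.
Condition 2 (every backdoor path blocked by {}):
  P1: open — no interior node is in the conditioning set.
{} does not satisfy the backdoor criterion.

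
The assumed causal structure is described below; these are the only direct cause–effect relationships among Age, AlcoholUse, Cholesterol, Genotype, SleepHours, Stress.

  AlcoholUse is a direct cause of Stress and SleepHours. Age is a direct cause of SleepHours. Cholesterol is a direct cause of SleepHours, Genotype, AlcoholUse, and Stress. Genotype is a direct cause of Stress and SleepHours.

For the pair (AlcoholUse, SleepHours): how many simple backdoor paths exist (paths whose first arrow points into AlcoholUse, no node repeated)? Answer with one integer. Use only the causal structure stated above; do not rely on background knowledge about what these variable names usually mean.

3

A backdoor path from AlcoholUse to SleepHours is any simple undirected path whose first edge points into AlcoholUse (i.e. leaves AlcoholUse via a parent).
Parents of AlcoholUse: {Cholesterol}.
Enumerating:
  P1: AlcoholUse <- Cholesterol -> Genotype -> SleepHours
  P2: AlcoholUse <- Cholesterol -> SleepHours
  P3: AlcoholUse <- Cholesterol -> Stress <- Genotype -> SleepHours
That exhausts the simple backdoor paths. Count: 3.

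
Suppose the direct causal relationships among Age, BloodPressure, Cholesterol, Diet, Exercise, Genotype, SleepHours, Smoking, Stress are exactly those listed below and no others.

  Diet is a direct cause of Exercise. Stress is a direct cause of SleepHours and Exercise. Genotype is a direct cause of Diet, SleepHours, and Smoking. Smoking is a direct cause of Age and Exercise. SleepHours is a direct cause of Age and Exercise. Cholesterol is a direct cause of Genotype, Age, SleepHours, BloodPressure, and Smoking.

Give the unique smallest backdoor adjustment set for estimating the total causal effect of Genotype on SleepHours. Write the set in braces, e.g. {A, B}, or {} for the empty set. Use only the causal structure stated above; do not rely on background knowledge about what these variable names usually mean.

Variables eligible for adjustment (non-descendants of Genotype, excluding Genotype and SleepHours): {BloodPressure, Cholesterol, Stress}.
Backdoor paths from Genotype to SleepHours:
  P1: Genotype <- Cholesterol -> SleepHours
  P2: Genotype <- Cholesterol -> Smoking -> Age <- SleepHours
  P3: Genotype <- Cholesterol -> Smoking -> Exercise <- Stress -> SleepHours
  P4: Genotype <- Cholesterol -> Smoking -> Exercise <- SleepHours
  P5: Genotype <- Cholesterol -> Age <- SleepHours
  P6: Genotype <- Cholesterol -> Age <- Smoking -> Exercise <- Stress -> SleepHours
  P7: Genotype <- Cholesterol -> Age <- Smoking -> Exercise <- SleepHours
The empty set is not sufficient: P1 (Genotype <- Cholesterol -> SleepHours) has no collider blocking it and no conditioned non-collider, so it is open.
Try {Cholesterol}:
  P1: blocked at fork node Cholesterol ∈ conditioning set.
  P2: blocked at fork node Cholesterol ∈ conditioning set.
  P3: blocked at fork node Cholesterol ∈ conditioning set.
  P4: blocked at fork node Cholesterol ∈ conditioning set.
  P5: blocked at fork node Cholesterol ∈ conditioning set.
  P6: blocked at fork node Cholesterol ∈ conditioning set.
  P7: blocked at fork node Cholesterol ∈ conditioning set.
{Cholesterol} contains no descendant of Genotype and blocks every backdoor path.
No other singleton works — e.g. {Stress} leaves P1 open — so {Cholesterol} is the unique smallest valid adjustment set.

{Cholesterol}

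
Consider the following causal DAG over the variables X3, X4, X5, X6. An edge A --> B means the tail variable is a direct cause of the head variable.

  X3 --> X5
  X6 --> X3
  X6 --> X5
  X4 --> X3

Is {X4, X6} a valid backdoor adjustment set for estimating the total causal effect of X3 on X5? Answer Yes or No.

Yes

Backdoor paths from X3 to X5 (paths whose first edge points into X3):
  P1: X3 <- X6 -> X5
Condition 1 (no descendant of X3 in the set): holds — descendants of X3 are {X5}; none are in {X4, X6}.
Condition 2 (every backdoor path blocked by {X4, X6}):
  P1: blocked at fork node X6 ∈ conditioning set.
{X4, X6} satisfies the backdoor criterion.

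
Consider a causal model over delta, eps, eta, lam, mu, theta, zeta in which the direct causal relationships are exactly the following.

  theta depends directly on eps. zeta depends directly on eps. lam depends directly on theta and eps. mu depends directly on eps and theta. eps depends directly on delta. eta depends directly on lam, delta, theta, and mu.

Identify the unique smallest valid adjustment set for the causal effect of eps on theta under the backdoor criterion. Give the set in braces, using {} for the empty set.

Variables eligible for adjustment (non-descendants of eps, excluding eps and theta): {delta}.
Backdoor paths from eps to theta:
  P1: eps <- delta -> eta <- theta
  P2: eps <- delta -> eta <- mu <- theta
  P3: eps <- delta -> eta <- lam <- theta
Each backdoor path contains an unconditioned collider, so every path is already blocked with the empty conditioning set:
  P1: blocked at collider eta (neither it nor any descendant is in the conditioning set).
  P2: blocked at collider eta (neither it nor any descendant is in the conditioning set).
  P3: blocked at collider eta (neither it nor any descendant is in the conditioning set).
The empty set is therefore the unique smallest valid set.

{}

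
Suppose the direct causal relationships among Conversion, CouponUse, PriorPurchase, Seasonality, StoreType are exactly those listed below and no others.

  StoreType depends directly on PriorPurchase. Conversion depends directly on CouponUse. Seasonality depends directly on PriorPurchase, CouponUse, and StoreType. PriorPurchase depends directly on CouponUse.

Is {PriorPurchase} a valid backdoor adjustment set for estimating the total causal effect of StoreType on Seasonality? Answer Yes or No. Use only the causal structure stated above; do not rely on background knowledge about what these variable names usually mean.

Backdoor paths from StoreType to Seasonality (paths whose first edge points into StoreType):
  P1: StoreType <- PriorPurchase <- CouponUse -> Seasonality
  P2: StoreType <- PriorPurchase -> Seasonality
Condition 1 (no descendant of StoreType in the set): holds — descendants of StoreType are {Seasonality}; none are in {PriorPurchase}.
Condition 2 (every backdoor path blocked by {PriorPurchase}):
  P1: blocked at chain node PriorPurchase ∈ conditioning set.
  P2: blocked at fork node PriorPurchase ∈ conditioning set.
{PriorPurchase} satisfies the backdoor criterion.

Yes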